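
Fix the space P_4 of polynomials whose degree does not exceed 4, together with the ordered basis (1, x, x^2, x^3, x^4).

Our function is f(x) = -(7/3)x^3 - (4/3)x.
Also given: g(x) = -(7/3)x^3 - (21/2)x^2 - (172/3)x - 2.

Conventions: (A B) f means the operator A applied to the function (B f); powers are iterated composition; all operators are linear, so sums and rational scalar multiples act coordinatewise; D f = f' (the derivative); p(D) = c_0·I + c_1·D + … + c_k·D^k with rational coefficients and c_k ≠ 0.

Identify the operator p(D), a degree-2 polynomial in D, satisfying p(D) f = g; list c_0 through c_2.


D^0 f = -(7/3)x^3 - (4/3)x
D^1 f = -7x^2 - 4/3
D^2 f = -14x
matching coefficients of g against c_0 f + c_1 Df + … from the top degree down determines the c_i
solution: c_0 = 1, c_1 = 3/2, c_2 = 4

c_0 = 1, c_1 = 3/2, c_2 = 4


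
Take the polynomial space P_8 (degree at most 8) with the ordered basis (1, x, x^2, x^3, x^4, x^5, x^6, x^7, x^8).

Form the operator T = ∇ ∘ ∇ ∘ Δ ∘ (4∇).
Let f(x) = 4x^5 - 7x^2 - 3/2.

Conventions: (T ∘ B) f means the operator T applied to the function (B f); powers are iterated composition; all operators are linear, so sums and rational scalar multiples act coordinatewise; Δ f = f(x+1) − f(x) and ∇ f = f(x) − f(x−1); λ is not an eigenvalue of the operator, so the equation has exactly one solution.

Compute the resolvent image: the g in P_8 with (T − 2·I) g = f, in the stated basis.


write g with unknown coordinates in the stated basis and equate coefficients in (T − 2·I) g = f
solving from the highest basis element down gives g = -2x^5 + (7/2)x^2 - 480x + 1923/4
check: T g = -960x + 960
so T g − 2·g = 4x^5 - 7x^2 - 3/2 = f ✓

the image equals g(x) = -2x^5 + (7/2)x^2 - 480x + 1923/4


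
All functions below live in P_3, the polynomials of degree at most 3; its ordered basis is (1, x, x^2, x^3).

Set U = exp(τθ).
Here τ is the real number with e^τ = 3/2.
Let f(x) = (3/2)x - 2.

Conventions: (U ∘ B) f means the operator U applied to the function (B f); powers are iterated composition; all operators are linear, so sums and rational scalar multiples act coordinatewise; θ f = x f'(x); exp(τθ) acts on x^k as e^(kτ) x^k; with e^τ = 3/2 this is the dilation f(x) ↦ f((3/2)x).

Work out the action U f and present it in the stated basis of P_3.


exp(τθ) x^k = e^(kτ) x^k; with e^τ = 3/2 this sends x^k to (3/2)^k x^k
x ↦ 3/2 x
applying this coordinatewise to f: exp(τθ) f = (9/4)x - 2

the image equals g(x) = (9/4)x - 2


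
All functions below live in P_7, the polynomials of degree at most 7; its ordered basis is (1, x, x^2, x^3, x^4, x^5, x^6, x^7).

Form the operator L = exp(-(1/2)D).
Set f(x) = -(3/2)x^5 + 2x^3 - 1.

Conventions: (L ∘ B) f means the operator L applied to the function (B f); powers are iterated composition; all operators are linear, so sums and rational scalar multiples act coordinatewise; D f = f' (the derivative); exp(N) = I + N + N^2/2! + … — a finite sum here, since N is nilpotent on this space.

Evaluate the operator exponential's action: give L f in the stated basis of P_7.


order-1 term: (15/4)x^4 - 3x^2
order-2 term: -(15/4)x^3 + (3/2)x
order-3 term: (15/8)x^2 - 1/4
order-4 term: -(15/32)x
order-5 term: 3/64
the series for exp(-(1/2)D) f terminates at order 5
exp(-(1/2)D) f = -(3/2)x^5 + (15/4)x^4 - (7/4)x^3 - (9/8)x^2 + (33/32)x - 77/64

g(x) = -(3/2)x^5 + (15/4)x^4 - (7/4)x^3 - (9/8)x^2 + (33/32)x - 77/64


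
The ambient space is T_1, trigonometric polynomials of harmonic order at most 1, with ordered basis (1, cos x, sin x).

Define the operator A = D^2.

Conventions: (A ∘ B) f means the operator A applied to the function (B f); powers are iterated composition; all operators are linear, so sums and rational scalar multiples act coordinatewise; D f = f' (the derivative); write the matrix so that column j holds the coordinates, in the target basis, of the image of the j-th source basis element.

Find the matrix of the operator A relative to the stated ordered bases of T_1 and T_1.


image of 1: 0
image of cos x: -cos x
image of sin x: -sin x
each image's coordinates form column j of the matrix

the matrix is [[0, 0, 0]; [0, -1, 0]; [0, 0, -1]] (rows listed top to bottom)


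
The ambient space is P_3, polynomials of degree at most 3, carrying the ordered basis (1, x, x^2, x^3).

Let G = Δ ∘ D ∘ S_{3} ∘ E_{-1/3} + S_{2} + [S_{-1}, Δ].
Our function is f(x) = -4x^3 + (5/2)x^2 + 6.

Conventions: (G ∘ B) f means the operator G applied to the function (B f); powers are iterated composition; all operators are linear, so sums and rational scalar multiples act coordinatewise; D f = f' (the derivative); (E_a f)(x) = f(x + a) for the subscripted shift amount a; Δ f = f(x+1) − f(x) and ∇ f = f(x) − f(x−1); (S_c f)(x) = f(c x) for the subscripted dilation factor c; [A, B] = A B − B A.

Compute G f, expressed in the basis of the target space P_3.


the result is g(x) = -32x^3 - 14x^2 - 658x - 209

E_{-1/3} f = -4x^3 + (13/2)x^2 - 3x + 347/54
S_{3} E_{-1/3} f = -108x^3 + (117/2)x^2 - 9x + 347/54
D S_{3} E_{-1/3} f = -324x^2 + 117x - 9
Δ (D ∘ S_{3} ∘ E_{-1/3}) f = -648x - 207
S_{2} f = -32x^3 + 10x^2 + 6
Δ f = -12x^2 - 7x - 3/2
S_{-1} Δ f = -12x^2 + 7x - 3/2
S_{-1} f = 4x^3 + (5/2)x^2 + 6
Δ S_{-1} f = 12x^2 + 17x + 13/2
[S_{-1}, Δ] f = -24x^2 - 10x - 8
(Δ ∘ D ∘ S_{3} ∘ E_{-1/3} + S_{2} + [S_{-1}, Δ]) f = -32x^3 - 14x^2 - 658x - 209


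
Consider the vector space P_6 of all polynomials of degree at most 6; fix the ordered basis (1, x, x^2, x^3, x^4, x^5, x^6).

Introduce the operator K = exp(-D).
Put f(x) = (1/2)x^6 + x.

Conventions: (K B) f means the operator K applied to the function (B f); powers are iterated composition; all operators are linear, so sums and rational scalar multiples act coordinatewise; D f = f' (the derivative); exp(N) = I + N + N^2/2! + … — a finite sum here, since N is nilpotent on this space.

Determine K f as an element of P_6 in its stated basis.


order-1 term: -3x^5 - 1
order-2 term: (15/2)x^4
order-3 term: -10x^3
order-4 term: (15/2)x^2
order-5 term: -3x
order-6 term: 1/2
the series for exp(-D) f terminates at order 6
exp(-D) f = (1/2)x^6 - 3x^5 + (15/2)x^4 - 10x^3 + (15/2)x^2 - 2x - 1/2

g(x) = (1/2)x^6 - 3x^5 + (15/2)x^4 - 10x^3 + (15/2)x^2 - 2x - 1/2


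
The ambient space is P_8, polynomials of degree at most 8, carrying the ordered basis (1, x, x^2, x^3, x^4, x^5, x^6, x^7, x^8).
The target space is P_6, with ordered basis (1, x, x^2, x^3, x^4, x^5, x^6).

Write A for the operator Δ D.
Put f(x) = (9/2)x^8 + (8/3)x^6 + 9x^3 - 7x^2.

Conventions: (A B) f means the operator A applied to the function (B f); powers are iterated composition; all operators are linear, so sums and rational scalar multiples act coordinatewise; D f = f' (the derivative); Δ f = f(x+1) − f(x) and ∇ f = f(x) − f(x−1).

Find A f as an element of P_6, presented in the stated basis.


D f = 36x^7 + 16x^5 + 27x^2 - 14x
Δ D f = 252x^6 + 756x^5 + 1340x^4 + 1420x^3 + 916x^2 + 386x + 65

the result is g(x) = 252x^6 + 756x^5 + 1340x^4 + 1420x^3 + 916x^2 + 386x + 65


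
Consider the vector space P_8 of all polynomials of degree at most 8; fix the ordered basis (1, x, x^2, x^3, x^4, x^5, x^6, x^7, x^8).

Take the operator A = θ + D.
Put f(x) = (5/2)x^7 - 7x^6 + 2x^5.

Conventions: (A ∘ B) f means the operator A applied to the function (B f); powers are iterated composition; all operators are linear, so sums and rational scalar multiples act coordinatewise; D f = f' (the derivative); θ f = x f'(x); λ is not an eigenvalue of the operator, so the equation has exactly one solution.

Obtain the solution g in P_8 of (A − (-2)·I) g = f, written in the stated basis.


write g with unknown coordinates in the stated basis and equate coefficients in (A − (-2)·I) g = f
solving from the highest basis element down gives g = (5/18)x^7 - (161/144)x^6 + (209/168)x^5 - (1045/1008)x^4 + (209/252)x^3 - (209/336)x^2 + (209/504)x - 209/1008
check: A g = (35/18)x^7 - (343/72)x^6 - (41/84)x^5 + (1045/504)x^4 - (209/126)x^3 + (209/168)x^2 - (209/252)x + 209/504
so A g − (-2)·g = (5/2)x^7 - 7x^6 + 2x^5 = f ✓

g(x) = (5/18)x^7 - (161/144)x^6 + (209/168)x^5 - (1045/1008)x^4 + (209/252)x^3 - (209/336)x^2 + (209/504)x - 209/1008


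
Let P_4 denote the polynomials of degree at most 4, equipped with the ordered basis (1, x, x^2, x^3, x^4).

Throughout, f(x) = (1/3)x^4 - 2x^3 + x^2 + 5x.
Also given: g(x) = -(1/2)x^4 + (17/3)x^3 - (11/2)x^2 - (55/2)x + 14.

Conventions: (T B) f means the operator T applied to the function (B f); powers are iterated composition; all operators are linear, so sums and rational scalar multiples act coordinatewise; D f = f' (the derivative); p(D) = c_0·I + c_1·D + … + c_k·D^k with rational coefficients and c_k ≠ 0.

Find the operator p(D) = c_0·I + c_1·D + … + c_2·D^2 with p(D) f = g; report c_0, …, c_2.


p(D) = -(3/2)·I + 2·D + 2·D^2, i.e. c_0 = -3/2, c_1 = 2, c_2 = 2

D^0 f = (1/3)x^4 - 2x^3 + x^2 + 5x
D^1 f = (4/3)x^3 - 6x^2 + 2x + 5
D^2 f = 4x^2 - 12x + 2
matching coefficients of g against c_0 f + c_1 Df + … from the top degree down determines the c_i
solution: c_0 = -3/2, c_1 = 2, c_2 = 2


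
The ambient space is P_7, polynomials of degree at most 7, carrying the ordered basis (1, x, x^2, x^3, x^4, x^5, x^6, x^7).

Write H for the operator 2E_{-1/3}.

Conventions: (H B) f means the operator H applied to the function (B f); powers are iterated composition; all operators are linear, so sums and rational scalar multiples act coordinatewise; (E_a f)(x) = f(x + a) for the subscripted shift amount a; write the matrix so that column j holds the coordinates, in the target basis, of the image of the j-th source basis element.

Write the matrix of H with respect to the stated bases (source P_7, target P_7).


image of 1: 2
image of x: 2x - 2/3
image of x^2: 2x^2 - (4/3)x + 2/9
image of x^3: 2x^3 - 2x^2 + (2/3)x - 2/27
image of x^4: 2x^4 - (8/3)x^3 + (4/3)x^2 - (8/27)x + 2/81
image of x^5: 2x^5 - (10/3)x^4 + (20/9)x^3 - (20/27)x^2 + (10/81)x - 2/243
image of x^6: 2x^6 - 4x^5 + (10/3)x^4 - (40/27)x^3 + (10/27)x^2 - (4/81)x + 2/729
image of x^7: 2x^7 - (14/3)x^6 + (14/3)x^5 - (70/27)x^4 + (70/81)x^3 - (14/81)x^2 + (14/729)x - 2/2187
each image's coordinates form column j of the matrix

the matrix is [[2, -2/3, 2/9, -2/27, 2/81, -2/243, 2/729, -2/2187]; [0, 2, -4/3, 2/3, -8/27, 10/81, -4/81, 14/729]; [0, 0, 2, -2, 4/3, -20/27, 10/27, -14/81]; [0, 0, 0, 2, -8/3, 20/9, -40/27, 70/81]; [0, 0, 0, 0, 2, -10/3, 10/3, -70/27]; [0, 0, 0, 0, 0, 2, -4, 14/3]; [0, 0, 0, 0, 0, 0, 2, -14/3]; [0, 0, 0, 0, 0, 0, 0, 2]] (rows listed top to bottom)


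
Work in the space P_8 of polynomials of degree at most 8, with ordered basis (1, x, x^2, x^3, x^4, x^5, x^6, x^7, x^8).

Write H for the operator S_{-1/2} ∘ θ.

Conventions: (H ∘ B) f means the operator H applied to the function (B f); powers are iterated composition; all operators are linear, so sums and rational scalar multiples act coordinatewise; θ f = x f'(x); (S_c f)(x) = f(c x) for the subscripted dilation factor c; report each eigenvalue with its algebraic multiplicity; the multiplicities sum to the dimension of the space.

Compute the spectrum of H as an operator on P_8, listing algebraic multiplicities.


image of 1: 0
image of x: -(1/2)x
image of x^2: (1/2)x^2
image of x^3: -(3/8)x^3
image of x^4: (1/4)x^4
image of x^5: -(5/32)x^5
image of x^6: (3/32)x^6
image of x^7: -(7/128)x^7
image of x^8: (1/32)x^8
the matrix is upper triangular; its diagonal is (0, -1/2, 1/2, -3/8, 1/4, -5/32, 3/32, -7/128, 1/32)
for a triangular matrix the eigenvalues are the diagonal entries, with algebraic multiplicity their repetition count

λ = -1/2 (multiplicity 1), λ = -3/8 (multiplicity 1), λ = -5/32 (multiplicity 1), λ = -7/128 (multiplicity 1), λ = 0 (multiplicity 1), λ = 1/32 (multiplicity 1), λ = 3/32 (multiplicity 1), λ = 1/4 (multiplicity 1), λ = 1/2 (multiplicity 1)


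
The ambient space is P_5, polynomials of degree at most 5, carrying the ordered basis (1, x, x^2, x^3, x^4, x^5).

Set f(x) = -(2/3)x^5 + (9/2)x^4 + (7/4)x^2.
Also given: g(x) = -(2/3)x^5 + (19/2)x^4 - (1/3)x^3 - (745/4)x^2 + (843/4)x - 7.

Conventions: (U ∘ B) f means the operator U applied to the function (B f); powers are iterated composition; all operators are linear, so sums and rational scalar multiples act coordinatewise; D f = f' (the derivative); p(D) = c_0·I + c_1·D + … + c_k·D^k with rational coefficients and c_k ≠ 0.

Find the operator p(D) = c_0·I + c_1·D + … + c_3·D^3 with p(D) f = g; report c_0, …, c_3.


D^0 f = -(2/3)x^5 + (9/2)x^4 + (7/4)x^2
D^1 f = -(10/3)x^4 + 18x^3 + (7/2)x
D^2 f = -(40/3)x^3 + 54x^2 + 7/2
D^3 f = -40x^2 + 108x
matching coefficients of g against c_0 f + c_1 Df + … from the top degree down determines the c_i
solution: c_0 = 1, c_1 = -3/2, c_2 = -2, c_3 = 2

p(D) = I − (3/2)·D − 2·D^2 + 2·D^3, i.e. c_0 = 1, c_1 = -3/2, c_2 = -2, c_3 = 2


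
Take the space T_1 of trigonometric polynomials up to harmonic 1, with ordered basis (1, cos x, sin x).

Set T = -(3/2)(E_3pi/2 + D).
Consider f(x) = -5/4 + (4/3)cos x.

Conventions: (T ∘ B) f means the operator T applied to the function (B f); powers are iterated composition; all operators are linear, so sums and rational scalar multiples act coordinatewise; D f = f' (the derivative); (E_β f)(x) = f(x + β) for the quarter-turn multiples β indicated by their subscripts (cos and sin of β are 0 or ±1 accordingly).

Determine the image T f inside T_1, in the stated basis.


E_3pi/2 f = -5/4 + (4/3)sin x
D f = -(4/3)sin x
(E_3pi/2 + D) f = -5/4
(-(3/2)(E_3pi/2 + D)) f = 15/8

the result is g(x) = 15/8


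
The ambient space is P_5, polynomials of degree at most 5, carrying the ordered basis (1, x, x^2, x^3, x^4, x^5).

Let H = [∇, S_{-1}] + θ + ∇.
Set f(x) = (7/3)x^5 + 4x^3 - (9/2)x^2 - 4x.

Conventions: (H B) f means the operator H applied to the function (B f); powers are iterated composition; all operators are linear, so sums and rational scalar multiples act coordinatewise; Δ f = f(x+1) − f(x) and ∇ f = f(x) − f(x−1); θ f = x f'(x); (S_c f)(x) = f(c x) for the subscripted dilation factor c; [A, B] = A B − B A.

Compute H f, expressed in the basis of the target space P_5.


the result is g(x) = (35/3)x^5 - (35/3)x^4 - (34/3)x^3 - (133/3)x^2 - (164/3)x + 13/6

S_{-1} f = -(7/3)x^5 - 4x^3 - (9/2)x^2 + 4x
∇ S_{-1} f = -(35/3)x^4 + (70/3)x^3 - (106/3)x^2 + (44/3)x + 13/6
∇ f = (35/3)x^4 - (70/3)x^3 + (106/3)x^2 - (98/3)x + 41/6
S_{-1} ∇ f = (35/3)x^4 + (70/3)x^3 + (106/3)x^2 + (98/3)x + 41/6
[∇, S_{-1}] f = -(70/3)x^4 - (212/3)x^2 - 18x - 14/3
θ f = (35/3)x^5 + 12x^3 - 9x^2 - 4x
∇ f = (35/3)x^4 - (70/3)x^3 + (106/3)x^2 - (98/3)x + 41/6
([∇, S_{-1}] + θ + ∇) f = (35/3)x^5 - (35/3)x^4 - (34/3)x^3 - (133/3)x^2 - (164/3)x + 13/6


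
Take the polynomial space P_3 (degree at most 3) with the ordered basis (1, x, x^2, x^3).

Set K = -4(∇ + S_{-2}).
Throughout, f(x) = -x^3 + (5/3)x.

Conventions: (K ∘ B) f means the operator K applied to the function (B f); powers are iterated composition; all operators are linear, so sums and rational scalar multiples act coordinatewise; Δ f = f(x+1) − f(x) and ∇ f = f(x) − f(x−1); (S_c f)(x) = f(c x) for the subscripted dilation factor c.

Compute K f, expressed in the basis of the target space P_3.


the result is g(x) = -32x^3 + 12x^2 + (4/3)x - 8/3

∇ f = -3x^2 + 3x + 2/3
S_{-2} f = 8x^3 - (10/3)x
(∇ + S_{-2}) f = 8x^3 - 3x^2 - (1/3)x + 2/3
(-4(∇ + S_{-2})) f = -32x^3 + 12x^2 + (4/3)x - 8/3


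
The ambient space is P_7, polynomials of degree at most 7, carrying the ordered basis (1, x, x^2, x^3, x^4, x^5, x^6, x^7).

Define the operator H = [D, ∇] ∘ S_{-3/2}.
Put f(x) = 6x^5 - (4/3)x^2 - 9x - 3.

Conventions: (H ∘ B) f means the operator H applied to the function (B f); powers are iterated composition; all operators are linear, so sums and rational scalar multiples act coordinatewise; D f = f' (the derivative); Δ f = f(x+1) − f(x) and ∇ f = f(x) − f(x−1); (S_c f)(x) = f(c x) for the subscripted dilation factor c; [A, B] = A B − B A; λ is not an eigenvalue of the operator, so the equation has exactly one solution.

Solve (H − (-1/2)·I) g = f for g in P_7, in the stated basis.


the result is g(x) = 12x^5 - (8/3)x^2 - 18x - 6

write g with unknown coordinates in the stated basis and equate coefficients in (H − (-1/2)·I) g = f
solving from the highest basis element down gives g = 12x^5 - (8/3)x^2 - 18x - 6
check: H g = 0
so H g − (-1/2)·g = 6x^5 - (4/3)x^2 - 9x - 3 = f ✓


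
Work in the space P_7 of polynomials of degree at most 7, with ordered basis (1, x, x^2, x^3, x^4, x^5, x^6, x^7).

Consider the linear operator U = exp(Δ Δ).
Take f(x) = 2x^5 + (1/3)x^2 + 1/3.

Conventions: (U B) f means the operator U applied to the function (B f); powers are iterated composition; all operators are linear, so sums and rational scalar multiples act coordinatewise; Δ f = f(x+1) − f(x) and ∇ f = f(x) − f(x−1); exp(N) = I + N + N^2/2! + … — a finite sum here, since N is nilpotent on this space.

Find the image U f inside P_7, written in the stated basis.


the result is g(x) = 2x^5 + 40x^3 + (361/3)x^2 + 260x + 301

order-1 term: 40x^3 + 120x^2 + 140x + 182/3
order-2 term: 120x + 240
the series for exp(Δ Δ) f terminates at order 2
exp(Δ Δ) f = 2x^5 + 40x^3 + (361/3)x^2 + 260x + 301


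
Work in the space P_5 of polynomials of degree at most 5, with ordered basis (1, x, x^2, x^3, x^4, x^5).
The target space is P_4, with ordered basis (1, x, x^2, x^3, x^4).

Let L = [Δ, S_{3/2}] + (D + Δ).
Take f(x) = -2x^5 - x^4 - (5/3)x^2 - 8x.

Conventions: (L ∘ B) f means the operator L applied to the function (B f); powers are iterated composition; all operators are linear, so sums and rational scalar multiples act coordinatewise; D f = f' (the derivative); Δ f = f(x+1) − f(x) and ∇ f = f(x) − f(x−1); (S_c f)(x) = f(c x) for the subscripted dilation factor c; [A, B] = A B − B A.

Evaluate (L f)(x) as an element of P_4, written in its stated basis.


g(x) = -(725/16)x^4 - (953/8)x^3 - (599/4)x^2 - (4721/48)x - 44

S_{3/2} f = -(243/16)x^5 - (81/16)x^4 - (15/4)x^2 - 12x
Δ S_{3/2} f = -(1215/16)x^4 - (1377/8)x^3 - (729/4)x^2 - (1659/16)x - 36
Δ f = -10x^4 - 24x^3 - 26x^2 - (52/3)x - 38/3
S_{3/2} Δ f = -(405/8)x^4 - 81x^3 - (117/2)x^2 - 26x - 38/3
[Δ, S_{3/2}] f = -(405/16)x^4 - (729/8)x^3 - (495/4)x^2 - (1243/16)x - 70/3
D f = -10x^4 - 4x^3 - (10/3)x - 8
Δ f = -10x^4 - 24x^3 - 26x^2 - (52/3)x - 38/3
(D + Δ) f = -20x^4 - 28x^3 - 26x^2 - (62/3)x - 62/3
([Δ, S_{3/2}] + (D + Δ)) f = -(725/16)x^4 - (953/8)x^3 - (599/4)x^2 - (4721/48)x - 44


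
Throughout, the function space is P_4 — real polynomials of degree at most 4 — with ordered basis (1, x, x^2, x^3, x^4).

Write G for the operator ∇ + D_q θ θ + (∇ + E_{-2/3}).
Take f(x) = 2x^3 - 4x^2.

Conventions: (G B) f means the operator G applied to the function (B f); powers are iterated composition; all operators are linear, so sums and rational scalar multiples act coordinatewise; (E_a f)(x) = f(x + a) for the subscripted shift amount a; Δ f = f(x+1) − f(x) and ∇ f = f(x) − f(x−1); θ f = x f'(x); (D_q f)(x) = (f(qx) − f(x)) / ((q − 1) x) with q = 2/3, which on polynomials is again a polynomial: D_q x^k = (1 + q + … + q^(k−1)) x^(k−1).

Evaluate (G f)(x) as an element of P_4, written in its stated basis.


∇ f = 6x^2 - 14x + 6
θ f = 6x^3 - 8x^2
θ θ f = 18x^3 - 16x^2
D_q θ θ f = 38x^2 - (80/3)x
∇ f = 6x^2 - 14x + 6
E_{-2/3} f = 2x^3 - 8x^2 + 8x - 64/27
(∇ + E_{-2/3}) f = 2x^3 - 2x^2 - 6x + 98/27
(∇ + D_q θ θ + (∇ + E_{-2/3})) f = 2x^3 + 42x^2 - (140/3)x + 260/27

the result is g(x) = 2x^3 + 42x^2 - (140/3)x + 260/27


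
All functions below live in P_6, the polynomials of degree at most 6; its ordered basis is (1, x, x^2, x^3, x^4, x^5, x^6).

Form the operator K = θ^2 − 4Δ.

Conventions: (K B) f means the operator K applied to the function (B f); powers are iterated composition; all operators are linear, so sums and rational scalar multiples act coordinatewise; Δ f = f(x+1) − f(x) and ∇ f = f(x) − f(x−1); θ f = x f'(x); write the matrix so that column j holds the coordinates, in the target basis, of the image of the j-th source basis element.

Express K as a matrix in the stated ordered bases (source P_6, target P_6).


the matrix is [[0, -4, -4, -4, -4, -4, -4]; [0, 1, -8, -12, -16, -20, -24]; [0, 0, 4, -12, -24, -40, -60]; [0, 0, 0, 9, -16, -40, -80]; [0, 0, 0, 0, 16, -20, -60]; [0, 0, 0, 0, 0, 25, -24]; [0, 0, 0, 0, 0, 0, 36]] (rows listed top to bottom)

image of 1: 0
image of x: x - 4
image of x^2: 4x^2 - 8x - 4
image of x^3: 9x^3 - 12x^2 - 12x - 4
image of x^4: 16x^4 - 16x^3 - 24x^2 - 16x - 4
image of x^5: 25x^5 - 20x^4 - 40x^3 - 40x^2 - 20x - 4
image of x^6: 36x^6 - 24x^5 - 60x^4 - 80x^3 - 60x^2 - 24x - 4
each image's coordinates form column j of the matrix


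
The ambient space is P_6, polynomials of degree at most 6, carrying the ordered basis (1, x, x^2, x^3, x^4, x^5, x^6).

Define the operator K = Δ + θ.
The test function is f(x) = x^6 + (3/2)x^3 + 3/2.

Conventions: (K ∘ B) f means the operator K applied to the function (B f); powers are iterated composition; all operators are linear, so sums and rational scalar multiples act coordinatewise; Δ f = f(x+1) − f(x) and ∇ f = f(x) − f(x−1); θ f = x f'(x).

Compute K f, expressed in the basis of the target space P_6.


Δ f = 6x^5 + 15x^4 + 20x^3 + (39/2)x^2 + (21/2)x + 5/2
θ f = 6x^6 + (9/2)x^3
(Δ + θ) f = 6x^6 + 6x^5 + 15x^4 + (49/2)x^3 + (39/2)x^2 + (21/2)x + 5/2

g(x) = 6x^6 + 6x^5 + 15x^4 + (49/2)x^3 + (39/2)x^2 + (21/2)x + 5/2


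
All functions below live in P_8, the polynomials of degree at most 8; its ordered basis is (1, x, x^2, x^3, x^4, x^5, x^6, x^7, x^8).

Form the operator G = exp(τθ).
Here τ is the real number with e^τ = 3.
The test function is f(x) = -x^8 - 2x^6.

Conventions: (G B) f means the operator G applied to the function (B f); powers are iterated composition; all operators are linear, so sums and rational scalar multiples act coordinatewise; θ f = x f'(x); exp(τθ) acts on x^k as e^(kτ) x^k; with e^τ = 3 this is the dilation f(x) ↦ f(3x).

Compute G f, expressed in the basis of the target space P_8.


exp(τθ) x^k = e^(kτ) x^k; with e^τ = 3 this sends x^k to 3^k x^k
x^6 ↦ 729 x^6
x^8 ↦ 6561 x^8
applying this coordinatewise to f: exp(τθ) f = -6561x^8 - 1458x^6

the image equals g(x) = -6561x^8 - 1458x^6


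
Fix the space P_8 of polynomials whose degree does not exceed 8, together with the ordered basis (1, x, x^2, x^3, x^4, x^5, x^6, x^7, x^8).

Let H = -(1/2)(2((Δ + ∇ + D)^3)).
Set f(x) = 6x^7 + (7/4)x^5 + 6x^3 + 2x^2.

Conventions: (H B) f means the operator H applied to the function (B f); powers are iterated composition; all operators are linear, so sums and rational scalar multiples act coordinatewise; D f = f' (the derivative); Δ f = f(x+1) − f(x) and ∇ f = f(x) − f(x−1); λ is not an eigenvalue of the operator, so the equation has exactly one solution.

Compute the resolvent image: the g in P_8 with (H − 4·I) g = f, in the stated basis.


the result is g(x) = -(3/2)x^7 - (7/16)x^5 + (8505/4)x^4 - (3/2)x^3 + (138907/16)x^2 - (688905/2)x + 23355/8

write g with unknown coordinates in the stated basis and equate coefficients in (H − 4·I) g = f
solving from the highest basis element down gives g = -(3/2)x^7 - (7/16)x^5 + (8505/4)x^4 - (3/2)x^3 + (138907/16)x^2 - (688905/2)x + 23355/8
check: H g = 8505x^4 + (138915/4)x^2 - 1377810x + 23355/2
so H g − 4·g = 6x^7 + (7/4)x^5 + 6x^3 + 2x^2 = f ✓


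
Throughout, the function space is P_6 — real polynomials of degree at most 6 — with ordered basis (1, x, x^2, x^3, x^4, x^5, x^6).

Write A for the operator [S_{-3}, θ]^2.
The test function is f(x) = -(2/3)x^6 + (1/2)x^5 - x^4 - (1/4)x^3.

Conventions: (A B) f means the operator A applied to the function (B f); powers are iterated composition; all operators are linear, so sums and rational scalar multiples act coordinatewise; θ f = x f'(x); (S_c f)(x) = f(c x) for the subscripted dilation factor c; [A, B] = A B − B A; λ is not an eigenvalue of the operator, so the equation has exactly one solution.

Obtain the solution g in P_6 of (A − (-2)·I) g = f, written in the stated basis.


write g with unknown coordinates in the stated basis and equate coefficients in (A − (-2)·I) g = f
solving from the highest basis element down gives g = -(1/3)x^6 + (1/4)x^5 - (1/2)x^4 - (1/8)x^3
check: A g = 0
so A g − (-2)·g = -(2/3)x^6 + (1/2)x^5 - x^4 - (1/4)x^3 = f ✓

the result is g(x) = -(1/3)x^6 + (1/4)x^5 - (1/2)x^4 - (1/8)x^3


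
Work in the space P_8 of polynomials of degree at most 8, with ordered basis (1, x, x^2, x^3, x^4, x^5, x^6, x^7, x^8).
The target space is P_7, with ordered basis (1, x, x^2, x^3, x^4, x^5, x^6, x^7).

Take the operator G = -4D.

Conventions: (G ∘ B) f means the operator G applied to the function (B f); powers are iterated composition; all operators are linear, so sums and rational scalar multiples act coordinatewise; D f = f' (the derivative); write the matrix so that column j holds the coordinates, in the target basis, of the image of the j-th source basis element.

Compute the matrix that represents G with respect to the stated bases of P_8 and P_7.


the matrix is [[0, -4, 0, 0, 0, 0, 0, 0, 0]; [0, 0, -8, 0, 0, 0, 0, 0, 0]; [0, 0, 0, -12, 0, 0, 0, 0, 0]; [0, 0, 0, 0, -16, 0, 0, 0, 0]; [0, 0, 0, 0, 0, -20, 0, 0, 0]; [0, 0, 0, 0, 0, 0, -24, 0, 0]; [0, 0, 0, 0, 0, 0, 0, -28, 0]; [0, 0, 0, 0, 0, 0, 0, 0, -32]] (rows listed top to bottom)

image of 1: 0
image of x: -4
image of x^2: -8x
image of x^3: -12x^2
image of x^4: -16x^3
image of x^5: -20x^4
image of x^6: -24x^5
image of x^7: -28x^6
image of x^8: -32x^7
each image's coordinates form column j of the matrix


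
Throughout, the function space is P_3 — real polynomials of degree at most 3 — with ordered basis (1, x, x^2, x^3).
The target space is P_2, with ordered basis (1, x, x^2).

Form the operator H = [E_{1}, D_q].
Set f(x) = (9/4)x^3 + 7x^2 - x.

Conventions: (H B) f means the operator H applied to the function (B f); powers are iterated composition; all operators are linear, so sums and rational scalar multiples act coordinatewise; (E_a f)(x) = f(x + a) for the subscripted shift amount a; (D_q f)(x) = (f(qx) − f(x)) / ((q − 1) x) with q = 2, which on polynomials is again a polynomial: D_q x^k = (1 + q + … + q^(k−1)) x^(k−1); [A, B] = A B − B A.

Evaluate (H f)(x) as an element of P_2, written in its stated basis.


the image equals g(x) = (45/4)x + 16

D_q f = (63/4)x^2 + 21x - 1
E_{1} D_q f = (63/4)x^2 + (105/2)x + 143/4
E_{1} f = (9/4)x^3 + (55/4)x^2 + (79/4)x + 33/4
D_q E_{1} f = (63/4)x^2 + (165/4)x + 79/4
[E_{1}, D_q] f = (45/4)x + 16


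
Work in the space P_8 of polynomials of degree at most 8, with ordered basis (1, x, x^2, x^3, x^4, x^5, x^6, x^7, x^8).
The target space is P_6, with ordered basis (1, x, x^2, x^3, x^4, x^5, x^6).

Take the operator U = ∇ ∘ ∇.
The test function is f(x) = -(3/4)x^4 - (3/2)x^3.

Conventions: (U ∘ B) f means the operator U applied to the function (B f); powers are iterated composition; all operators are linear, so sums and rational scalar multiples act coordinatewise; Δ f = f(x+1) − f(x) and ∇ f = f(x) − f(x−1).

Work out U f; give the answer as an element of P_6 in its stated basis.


g(x) = -9x^2 + 9x - 3/2

∇ f = -3x^3 + (3/2)x - 3/4
∇ ∇ f = -9x^2 + 9x - 3/2


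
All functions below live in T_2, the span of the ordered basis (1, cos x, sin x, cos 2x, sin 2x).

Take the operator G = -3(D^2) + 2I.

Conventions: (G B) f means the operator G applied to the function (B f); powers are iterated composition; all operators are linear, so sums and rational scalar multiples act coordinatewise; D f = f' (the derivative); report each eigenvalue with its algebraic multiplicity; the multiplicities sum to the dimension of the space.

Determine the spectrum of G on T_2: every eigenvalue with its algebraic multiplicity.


λ = 2 (multiplicity 1), λ = 5 (multiplicity 2), λ = 14 (multiplicity 2)

image of 1: 2
image of cos x: 5cos x
image of sin x: 5sin x
image of cos 2x: 14cos 2x
image of sin 2x: 14sin 2x
the matrix is diagonal; its diagonal is (2, 5, 5, 14, 14)
for a triangular matrix the eigenvalues are the diagonal entries, with algebraic multiplicity their repetition count


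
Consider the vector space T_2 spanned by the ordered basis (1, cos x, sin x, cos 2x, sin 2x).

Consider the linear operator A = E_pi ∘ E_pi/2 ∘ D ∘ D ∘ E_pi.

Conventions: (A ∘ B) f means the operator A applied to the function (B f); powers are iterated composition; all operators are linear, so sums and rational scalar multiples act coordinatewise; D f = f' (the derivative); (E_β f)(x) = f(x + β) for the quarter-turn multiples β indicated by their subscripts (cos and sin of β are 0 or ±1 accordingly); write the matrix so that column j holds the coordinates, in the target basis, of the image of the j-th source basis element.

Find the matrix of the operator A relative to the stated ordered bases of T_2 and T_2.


image of 1: 0
image of cos x: sin x
image of sin x: -cos x
image of cos 2x: 4cos 2x
image of sin 2x: 4sin 2x
each image's coordinates form column j of the matrix

the matrix is [[0, 0, 0, 0, 0]; [0, 0, -1, 0, 0]; [0, 1, 0, 0, 0]; [0, 0, 0, 4, 0]; [0, 0, 0, 0, 4]] (rows listed top to bottom)


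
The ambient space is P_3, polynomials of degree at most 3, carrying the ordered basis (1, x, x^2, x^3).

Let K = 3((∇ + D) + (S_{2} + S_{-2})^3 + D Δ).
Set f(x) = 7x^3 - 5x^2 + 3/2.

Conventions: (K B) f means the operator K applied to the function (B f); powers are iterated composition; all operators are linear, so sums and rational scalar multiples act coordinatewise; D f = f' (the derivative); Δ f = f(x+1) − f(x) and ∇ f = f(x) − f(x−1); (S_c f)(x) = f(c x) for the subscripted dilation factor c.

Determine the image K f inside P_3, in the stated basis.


the image equals g(x) = -7554x^2 + 3x + 105

∇ f = 21x^2 - 31x + 12
D f = 21x^2 - 10x
(∇ + D) f = 42x^2 - 41x + 12
S_{2} f = 56x^3 - 20x^2 + 3/2
S_{-2} f = -56x^3 - 20x^2 + 3/2
(S_{2} + S_{-2}) f = -40x^2 + 3
S_{2} (S_{2} + S_{-2}) f = -160x^2 + 3
S_{-2} (S_{2} + S_{-2}) f = -160x^2 + 3
(S_{2} + S_{-2}) (S_{2} + S_{-2}) f = -320x^2 + 6
S_{2} (S_{2} + S_{-2}) (S_{2} + S_{-2}) f = -1280x^2 + 6
S_{-2} (S_{2} + S_{-2}) (S_{2} + S_{-2}) f = -1280x^2 + 6
(S_{2} + S_{-2}) (S_{2} + S_{-2}) (S_{2} + S_{-2}) f = -2560x^2 + 12
Δ f = 21x^2 + 11x + 2
D Δ f = 42x + 11
((∇ + D) + (S_{2} + S_{-2})^3 + D Δ) f = -2518x^2 + x + 35
(3((∇ + D) + (S_{2} + S_{-2})^3 + D Δ)) f = -7554x^2 + 3x + 105


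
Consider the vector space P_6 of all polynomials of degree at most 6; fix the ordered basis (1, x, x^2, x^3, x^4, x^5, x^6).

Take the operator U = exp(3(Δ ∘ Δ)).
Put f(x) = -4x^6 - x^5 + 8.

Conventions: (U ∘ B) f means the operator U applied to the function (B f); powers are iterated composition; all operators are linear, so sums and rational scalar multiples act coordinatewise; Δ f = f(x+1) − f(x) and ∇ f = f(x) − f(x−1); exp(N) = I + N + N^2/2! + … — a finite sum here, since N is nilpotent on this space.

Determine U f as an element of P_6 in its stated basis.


the image equals g(x) = -4x^6 - x^5 - 360x^4 - 1500x^3 - 9180x^2 - 28830x - 42946

order-1 term: -360x^4 - 1500x^3 - 2700x^2 - 2370x - 834
order-2 term: -6480x^2 - 26460x - 29160
order-3 term: -12960
the series for exp(3(Δ ∘ Δ)) f terminates at order 3
exp(3(Δ ∘ Δ)) f = -4x^6 - x^5 - 360x^4 - 1500x^3 - 9180x^2 - 28830x - 42946


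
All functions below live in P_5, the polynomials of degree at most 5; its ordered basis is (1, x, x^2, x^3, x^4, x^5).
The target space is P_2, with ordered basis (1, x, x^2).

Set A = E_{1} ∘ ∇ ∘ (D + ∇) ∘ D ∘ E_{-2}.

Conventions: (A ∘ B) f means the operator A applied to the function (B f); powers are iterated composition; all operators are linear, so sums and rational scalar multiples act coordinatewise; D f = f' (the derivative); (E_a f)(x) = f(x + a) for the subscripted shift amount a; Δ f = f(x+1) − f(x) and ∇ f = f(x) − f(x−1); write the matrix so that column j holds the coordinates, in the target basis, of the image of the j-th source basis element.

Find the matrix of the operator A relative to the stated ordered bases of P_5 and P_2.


image of 1: 0
image of x: 0
image of x^2: 0
image of x^3: 12
image of x^4: 48x - 84
image of x^5: 120x^2 - 420x + 390
each image's coordinates form column j of the matrix

the matrix is [[0, 0, 0, 12, -84, 390]; [0, 0, 0, 0, 48, -420]; [0, 0, 0, 0, 0, 120]] (rows listed top to bottom)


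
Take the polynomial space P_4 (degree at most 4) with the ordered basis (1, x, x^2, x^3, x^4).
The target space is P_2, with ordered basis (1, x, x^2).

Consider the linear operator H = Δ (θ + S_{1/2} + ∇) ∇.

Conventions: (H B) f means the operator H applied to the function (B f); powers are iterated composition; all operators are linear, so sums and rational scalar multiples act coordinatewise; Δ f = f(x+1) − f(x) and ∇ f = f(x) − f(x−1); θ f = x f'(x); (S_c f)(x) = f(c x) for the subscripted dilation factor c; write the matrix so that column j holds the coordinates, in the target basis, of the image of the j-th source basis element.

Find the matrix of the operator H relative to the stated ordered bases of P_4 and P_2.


image of 1: 0
image of x: 0
image of x^2: 3
image of x^3: (27/2)x + 33/4
image of x^4: (75/2)x^2 + (69/2)x - 7
each image's coordinates form column j of the matrix

the matrix is [[0, 0, 3, 33/4, -7]; [0, 0, 0, 27/2, 69/2]; [0, 0, 0, 0, 75/2]] (rows listed top to bottom)


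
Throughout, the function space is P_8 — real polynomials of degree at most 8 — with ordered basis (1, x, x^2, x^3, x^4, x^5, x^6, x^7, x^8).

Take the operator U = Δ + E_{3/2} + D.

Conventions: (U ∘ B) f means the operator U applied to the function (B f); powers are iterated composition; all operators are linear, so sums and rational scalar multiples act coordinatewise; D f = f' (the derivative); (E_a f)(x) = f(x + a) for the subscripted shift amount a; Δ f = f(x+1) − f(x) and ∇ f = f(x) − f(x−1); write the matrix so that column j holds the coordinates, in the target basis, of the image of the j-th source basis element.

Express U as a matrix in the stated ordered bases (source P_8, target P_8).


image of 1: 1
image of x: x + 7/2
image of x^2: x^2 + 7x + 13/4
image of x^3: x^3 + (21/2)x^2 + (39/4)x + 35/8
image of x^4: x^4 + 14x^3 + (39/2)x^2 + (35/2)x + 97/16
image of x^5: x^5 + (35/2)x^4 + (65/2)x^3 + (175/4)x^2 + (485/16)x + 275/32
image of x^6: x^6 + 21x^5 + (195/4)x^4 + (175/2)x^3 + (1455/16)x^2 + (825/16)x + 793/64
image of x^7: x^7 + (49/2)x^6 + (273/4)x^5 + (1225/8)x^4 + (3395/16)x^3 + (5775/32)x^2 + (5551/64)x + 2315/128
image of x^8: x^8 + 28x^7 + 91x^6 + 245x^5 + (3395/8)x^4 + (1925/4)x^3 + (5551/16)x^2 + (2315/16)x + 6817/256
each image's coordinates form column j of the matrix

the matrix is [[1, 7/2, 13/4, 35/8, 97/16, 275/32, 793/64, 2315/128, 6817/256]; [0, 1, 7, 39/4, 35/2, 485/16, 825/16, 5551/64, 2315/16]; [0, 0, 1, 21/2, 39/2, 175/4, 1455/16, 5775/32, 5551/16]; [0, 0, 0, 1, 14, 65/2, 175/2, 3395/16, 1925/4]; [0, 0, 0, 0, 1, 35/2, 195/4, 1225/8, 3395/8]; [0, 0, 0, 0, 0, 1, 21, 273/4, 245]; [0, 0, 0, 0, 0, 0, 1, 49/2, 91]; [0, 0, 0, 0, 0, 0, 0, 1, 28]; [0, 0, 0, 0, 0, 0, 0, 0, 1]] (rows listed top to bottom)


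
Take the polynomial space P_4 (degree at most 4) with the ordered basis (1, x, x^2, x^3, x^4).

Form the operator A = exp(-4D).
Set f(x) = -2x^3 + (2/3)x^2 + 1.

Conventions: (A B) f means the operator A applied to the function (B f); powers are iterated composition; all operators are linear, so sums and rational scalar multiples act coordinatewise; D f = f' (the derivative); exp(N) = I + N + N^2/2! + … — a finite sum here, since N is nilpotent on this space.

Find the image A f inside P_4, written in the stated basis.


order-1 term: 24x^2 - (16/3)x
order-2 term: -96x + 32/3
order-3 term: 128
the series for exp(-4D) f terminates at order 3
exp(-4D) f = -2x^3 + (74/3)x^2 - (304/3)x + 419/3

the result is g(x) = -2x^3 + (74/3)x^2 - (304/3)x + 419/3


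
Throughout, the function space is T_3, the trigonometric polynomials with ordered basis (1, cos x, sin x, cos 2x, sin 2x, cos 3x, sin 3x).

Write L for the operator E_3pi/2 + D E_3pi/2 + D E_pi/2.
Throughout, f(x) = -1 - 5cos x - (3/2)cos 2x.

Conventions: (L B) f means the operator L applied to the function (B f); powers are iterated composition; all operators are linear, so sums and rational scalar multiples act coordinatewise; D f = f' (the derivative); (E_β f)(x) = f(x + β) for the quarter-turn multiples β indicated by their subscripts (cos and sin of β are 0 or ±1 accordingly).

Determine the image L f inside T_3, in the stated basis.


g(x) = -1 - 5sin x + (3/2)cos 2x - 6sin 2x

E_3pi/2 f = -1 - 5sin x + (3/2)cos 2x
E_3pi/2 f = -1 - 5sin x + (3/2)cos 2x
D E_3pi/2 f = -5cos x - 3sin 2x
E_pi/2 f = -1 + 5sin x + (3/2)cos 2x
D E_pi/2 f = 5cos x - 3sin 2x
(E_3pi/2 + D E_3pi/2 + D E_pi/2) f = -1 - 5sin x + (3/2)cos 2x - 6sin 2x


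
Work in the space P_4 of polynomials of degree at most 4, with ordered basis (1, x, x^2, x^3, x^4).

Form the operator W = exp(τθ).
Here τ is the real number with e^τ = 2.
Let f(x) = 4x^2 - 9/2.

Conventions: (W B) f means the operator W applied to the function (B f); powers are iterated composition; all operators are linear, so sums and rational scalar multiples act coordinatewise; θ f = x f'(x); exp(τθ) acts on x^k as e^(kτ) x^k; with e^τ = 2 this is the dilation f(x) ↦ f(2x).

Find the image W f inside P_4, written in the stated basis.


the result is g(x) = 16x^2 - 9/2

exp(τθ) x^k = e^(kτ) x^k; with e^τ = 2 this sends x^k to 2^k x^k
x^2 ↦ 4 x^2
applying this coordinatewise to f: exp(τθ) f = 16x^2 - 9/2


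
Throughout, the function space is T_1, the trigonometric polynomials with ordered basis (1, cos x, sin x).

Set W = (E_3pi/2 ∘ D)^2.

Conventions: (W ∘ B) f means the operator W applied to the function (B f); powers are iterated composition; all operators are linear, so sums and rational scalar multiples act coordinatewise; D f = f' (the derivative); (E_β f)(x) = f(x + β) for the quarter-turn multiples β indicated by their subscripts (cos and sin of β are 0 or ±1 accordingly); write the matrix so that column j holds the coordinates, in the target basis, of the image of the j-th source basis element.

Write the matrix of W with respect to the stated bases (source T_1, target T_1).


image of 1: 0
image of cos x: cos x
image of sin x: sin x
each image's coordinates form column j of the matrix

the matrix is [[0, 0, 0]; [0, 1, 0]; [0, 0, 1]] (rows listed top to bottom)


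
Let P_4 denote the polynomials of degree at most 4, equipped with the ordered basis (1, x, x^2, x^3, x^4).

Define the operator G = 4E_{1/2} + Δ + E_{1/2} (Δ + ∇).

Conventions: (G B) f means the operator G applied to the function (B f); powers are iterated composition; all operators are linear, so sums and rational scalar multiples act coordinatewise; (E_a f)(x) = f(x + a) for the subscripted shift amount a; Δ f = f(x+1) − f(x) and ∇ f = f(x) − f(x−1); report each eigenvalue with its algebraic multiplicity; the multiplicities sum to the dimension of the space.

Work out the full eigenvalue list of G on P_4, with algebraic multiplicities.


λ = 4 (multiplicity 5)

image of 1: 4
image of x: 4x + 5
image of x^2: 4x^2 + 10x + 4
image of x^3: 4x^3 + 15x^2 + 12x + 5
image of x^4: 4x^4 + 20x^3 + 24x^2 + 20x + 25/4
the matrix is upper triangular; its diagonal is (4, 4, 4, 4, 4)
for a triangular matrix the eigenvalues are the diagonal entries, with algebraic multiplicity their repetition count


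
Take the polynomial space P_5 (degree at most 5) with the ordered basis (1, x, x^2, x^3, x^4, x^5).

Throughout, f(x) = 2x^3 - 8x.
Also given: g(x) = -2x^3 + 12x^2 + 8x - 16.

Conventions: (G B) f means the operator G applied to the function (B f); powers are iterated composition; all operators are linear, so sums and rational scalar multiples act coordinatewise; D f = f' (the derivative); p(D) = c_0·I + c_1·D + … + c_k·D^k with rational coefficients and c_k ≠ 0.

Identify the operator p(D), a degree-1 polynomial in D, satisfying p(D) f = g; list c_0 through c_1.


D^0 f = 2x^3 - 8x
D^1 f = 6x^2 - 8
matching coefficients of g against c_0 f + c_1 Df + … from the top degree down determines the c_i
solution: c_0 = -1, c_1 = 2

p(D) = -I + 2·D, i.e. c_0 = -1, c_1 = 2
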